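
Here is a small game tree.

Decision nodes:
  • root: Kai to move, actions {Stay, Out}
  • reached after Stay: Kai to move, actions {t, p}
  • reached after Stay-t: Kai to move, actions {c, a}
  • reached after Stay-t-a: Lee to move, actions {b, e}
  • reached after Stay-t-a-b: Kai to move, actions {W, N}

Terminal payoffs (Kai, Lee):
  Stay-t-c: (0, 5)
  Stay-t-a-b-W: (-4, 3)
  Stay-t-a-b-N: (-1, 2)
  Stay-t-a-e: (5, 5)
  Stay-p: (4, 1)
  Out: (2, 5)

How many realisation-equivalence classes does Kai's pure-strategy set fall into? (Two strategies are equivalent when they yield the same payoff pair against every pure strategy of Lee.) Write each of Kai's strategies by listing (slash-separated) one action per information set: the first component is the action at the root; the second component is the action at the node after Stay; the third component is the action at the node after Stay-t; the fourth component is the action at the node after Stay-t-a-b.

Kai has 16 pure strategies: Stay/t/c/W, Stay/t/c/N, Stay/t/a/W, Stay/t/a/N, Stay/p/c/W, Stay/p/c/N, Stay/p/a/W, Stay/p/a/N, Out/t/c/W, Out/t/c/N, Out/t/a/W, Out/t/a/N, Out/p/c/W, Out/p/c/N, Out/p/a/W, Out/p/a/N. Columns: b, e.
{Stay/t/c/W, Stay/t/c/N} → row (0,5) (0,5)
{Stay/t/a/W} → row (-4,3) (5,5)
{Stay/t/a/N} → row (-1,2) (5,5)
{Stay/p/c/W, Stay/p/c/N, Stay/p/a/W, Stay/p/a/N} → row (4,1) (4,1)
{Out/t/c/W, Out/t/c/N, Out/t/a/W, Out/t/a/N, Out/p/c/W, Out/p/c/N, Out/p/a/W, Out/p/a/N} → row (2,5) (2,5)
That's 5 distinct rows out of 16 strategies.

5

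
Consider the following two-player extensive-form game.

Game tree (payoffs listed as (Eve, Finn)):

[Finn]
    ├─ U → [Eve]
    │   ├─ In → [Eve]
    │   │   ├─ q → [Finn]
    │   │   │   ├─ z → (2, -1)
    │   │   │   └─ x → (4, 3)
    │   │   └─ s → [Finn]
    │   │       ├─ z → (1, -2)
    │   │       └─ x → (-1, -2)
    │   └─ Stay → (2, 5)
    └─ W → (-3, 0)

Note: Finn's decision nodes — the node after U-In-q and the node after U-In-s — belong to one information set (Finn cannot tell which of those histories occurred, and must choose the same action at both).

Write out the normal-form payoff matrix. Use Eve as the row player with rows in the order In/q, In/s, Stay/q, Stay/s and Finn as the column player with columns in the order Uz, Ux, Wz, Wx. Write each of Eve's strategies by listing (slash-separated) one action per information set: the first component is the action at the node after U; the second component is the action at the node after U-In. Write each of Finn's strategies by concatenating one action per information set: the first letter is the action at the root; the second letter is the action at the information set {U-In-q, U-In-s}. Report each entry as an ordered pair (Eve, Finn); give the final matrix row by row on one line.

In/q: (2,-1) (4,3) (-3,0) (-3,0) | In/s: (1,-2) (-1,-2) (-3,0) (-3,0) | Stay/q: (2,5) (2,5) (-3,0) (-3,0) | Stay/s: (2,5) (2,5) (-3,0) (-3,0)

             Uz       Ux       Wz       Wx
  In/q   (2,-1)    (4,3)   (-3,0)   (-3,0)
  In/s   (1,-2)  (-1,-2)   (-3,0)   (-3,0)
Stay/q    (2,5)    (2,5)   (-3,0)   (-3,0)
Stay/s    (2,5)    (2,5)   (-3,0)   (-3,0)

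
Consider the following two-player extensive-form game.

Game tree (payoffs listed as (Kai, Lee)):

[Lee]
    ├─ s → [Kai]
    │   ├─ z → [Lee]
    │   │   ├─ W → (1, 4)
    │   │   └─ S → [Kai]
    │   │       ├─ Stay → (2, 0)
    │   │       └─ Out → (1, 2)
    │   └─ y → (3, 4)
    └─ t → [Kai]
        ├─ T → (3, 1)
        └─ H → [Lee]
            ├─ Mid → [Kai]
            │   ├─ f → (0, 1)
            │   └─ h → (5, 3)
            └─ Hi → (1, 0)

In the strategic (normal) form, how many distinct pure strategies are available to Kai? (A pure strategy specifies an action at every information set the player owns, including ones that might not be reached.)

Kai owns the node after s with actions {z, y} — two choices.
Kai owns the node after t with actions {T, H} — two choices.
Kai owns the node after s-z-S with actions {Stay, Out} — two choices.
Kai owns the node after t-H-Mid with actions {f, h} — two choices.
A pure strategy fixes one action at each information set independently, so the count is the product 2 × 2 × 2 × 2 = 16.
(For reference, Lee has 8 pure strategies, giving a 16×8 normal-form matrix.)

16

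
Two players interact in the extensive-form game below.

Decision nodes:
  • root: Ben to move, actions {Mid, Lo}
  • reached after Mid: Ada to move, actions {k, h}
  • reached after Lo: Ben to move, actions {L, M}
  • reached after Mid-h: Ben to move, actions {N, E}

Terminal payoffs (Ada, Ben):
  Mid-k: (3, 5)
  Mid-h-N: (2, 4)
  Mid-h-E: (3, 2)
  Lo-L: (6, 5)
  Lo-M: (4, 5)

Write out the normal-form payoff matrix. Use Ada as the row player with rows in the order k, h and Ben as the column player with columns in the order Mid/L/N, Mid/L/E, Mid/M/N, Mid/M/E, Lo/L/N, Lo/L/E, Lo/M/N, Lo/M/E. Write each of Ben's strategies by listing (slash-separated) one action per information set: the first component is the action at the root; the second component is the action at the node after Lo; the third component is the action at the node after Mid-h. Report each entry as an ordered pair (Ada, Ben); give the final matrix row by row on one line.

k: (3,5) (3,5) (3,5) (3,5) (6,5) (6,5) (4,5) (4,5) | h: (2,4) (3,2) (2,4) (3,2) (6,5) (6,5) (4,5) (4,5)

      Mid/L/N  Mid/L/E  Mid/M/N  Mid/M/E   Lo/L/N   Lo/L/E   Lo/M/N   Lo/M/E
   k    (3,5)    (3,5)    (3,5)    (3,5)    (6,5)    (6,5)    (4,5)    (4,5)
   h    (2,4)    (3,2)    (2,4)    (3,2)    (6,5)    (6,5)    (4,5)    (4,5)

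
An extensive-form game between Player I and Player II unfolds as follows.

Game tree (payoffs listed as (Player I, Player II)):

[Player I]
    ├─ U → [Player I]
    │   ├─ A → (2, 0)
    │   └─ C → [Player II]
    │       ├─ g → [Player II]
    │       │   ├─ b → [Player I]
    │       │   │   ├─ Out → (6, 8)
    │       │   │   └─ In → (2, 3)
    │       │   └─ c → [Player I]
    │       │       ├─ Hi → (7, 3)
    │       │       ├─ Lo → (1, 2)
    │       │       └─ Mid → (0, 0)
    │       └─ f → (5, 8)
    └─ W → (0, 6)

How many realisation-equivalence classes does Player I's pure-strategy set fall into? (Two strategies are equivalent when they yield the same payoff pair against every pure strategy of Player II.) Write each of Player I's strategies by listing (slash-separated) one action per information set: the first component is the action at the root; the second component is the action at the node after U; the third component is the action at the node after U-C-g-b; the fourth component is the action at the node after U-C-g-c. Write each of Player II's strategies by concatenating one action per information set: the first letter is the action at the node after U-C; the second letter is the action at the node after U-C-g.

Player I has 24 pure strategies: U/A/Out/Hi, U/A/Out/Lo, U/A/Out/Mid, U/A/In/Hi, U/A/In/Lo, U/A/In/Mid, U/C/Out/Hi, U/C/Out/Lo, U/C/Out/Mid, U/C/In/Hi, U/C/In/Lo, U/C/In/Mid, W/A/Out/Hi, W/A/Out/Lo, W/A/Out/Mid, W/A/In/Hi, W/A/In/Lo, W/A/In/Mid, W/C/Out/Hi, W/C/Out/Lo, W/C/Out/Mid, W/C/In/Hi, W/C/In/Lo, W/C/In/Mid. Columns: gb, gc, fb, fc.
{U/A/Out/Hi, U/A/Out/Lo, U/A/Out/Mid, U/A/In/Hi, U/A/In/Lo, U/A/In/Mid} → row (2,0) (2,0) (2,0) (2,0)
{U/C/Out/Hi} → row (6,8) (7,3) (5,8) (5,8)
{U/C/Out/Lo} → row (6,8) (1,2) (5,8) (5,8)
{U/C/Out/Mid} → row (6,8) (0,0) (5,8) (5,8)
{U/C/In/Hi} → row (2,3) (7,3) (5,8) (5,8)
{U/C/In/Lo} → row (2,3) (1,2) (5,8) (5,8)
{U/C/In/Mid} → row (2,3) (0,0) (5,8) (5,8)
{W/A/Out/Hi, W/A/Out/Lo, W/A/Out/Mid, W/A/In/Hi, W/A/In/Lo, W/A/In/Mid, W/C/Out/Hi, W/C/Out/Lo, W/C/Out/Mid, W/C/In/Hi, W/C/In/Lo, W/C/In/Mid} → row (0,6) (0,6) (0,6) (0,6)
That's 8 distinct rows out of 24 strategies.

8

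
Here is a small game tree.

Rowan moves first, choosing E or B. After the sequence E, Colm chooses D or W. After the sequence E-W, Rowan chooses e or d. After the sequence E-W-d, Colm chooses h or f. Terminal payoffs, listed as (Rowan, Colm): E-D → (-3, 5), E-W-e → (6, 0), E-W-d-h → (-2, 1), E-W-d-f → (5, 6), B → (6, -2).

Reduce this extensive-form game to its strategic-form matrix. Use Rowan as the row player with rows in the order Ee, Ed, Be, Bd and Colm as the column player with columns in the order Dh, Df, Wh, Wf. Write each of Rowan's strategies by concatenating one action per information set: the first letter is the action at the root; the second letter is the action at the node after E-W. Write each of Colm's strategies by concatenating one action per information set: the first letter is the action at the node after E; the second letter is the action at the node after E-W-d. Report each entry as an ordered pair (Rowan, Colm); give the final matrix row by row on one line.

Ee: (-3,5) (-3,5) (6,0) (6,0) | Ed: (-3,5) (-3,5) (-2,1) (5,6) | Be: (6,-2) (6,-2) (6,-2) (6,-2) | Bd: (6,-2) (6,-2) (6,-2) (6,-2)

Row Ee: Dh→(-3,5), Df→(-3,5), Wh→(6,0), Wf→(6,0)
Row Ed: Dh→(-3,5), Df→(-3,5), Wh→(-2,1), Wf→(5,6)
Row Be: Dh→(6,-2), Df→(6,-2), Wh→(6,-2), Wf→(6,-2)
Row Bd: Dh→(6,-2), Df→(6,-2), Wh→(6,-2), Wf→(6,-2)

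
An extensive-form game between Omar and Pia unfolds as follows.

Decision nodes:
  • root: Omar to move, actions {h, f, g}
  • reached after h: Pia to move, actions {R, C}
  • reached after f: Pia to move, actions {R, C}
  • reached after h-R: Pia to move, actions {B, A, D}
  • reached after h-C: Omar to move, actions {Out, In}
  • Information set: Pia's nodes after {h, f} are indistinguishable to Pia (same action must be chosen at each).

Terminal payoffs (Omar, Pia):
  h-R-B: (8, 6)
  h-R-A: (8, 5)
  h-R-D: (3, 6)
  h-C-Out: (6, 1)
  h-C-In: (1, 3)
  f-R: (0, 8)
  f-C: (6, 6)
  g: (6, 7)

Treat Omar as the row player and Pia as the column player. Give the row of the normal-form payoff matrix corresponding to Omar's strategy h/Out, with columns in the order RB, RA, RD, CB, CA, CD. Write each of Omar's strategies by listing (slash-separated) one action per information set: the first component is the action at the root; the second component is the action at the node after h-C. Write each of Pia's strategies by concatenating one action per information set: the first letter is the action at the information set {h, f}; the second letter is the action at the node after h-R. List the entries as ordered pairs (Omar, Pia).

vs RB: Omar plays h → Pia plays R at [h] → Pia plays B at [h-R] → (8, 6)
vs RA: Omar plays h → Pia plays R at [h] → Pia plays A at [h-R] → (8, 5)
vs RD: Omar plays h → Pia plays R at [h] → Pia plays D at [h-R] → (3, 6)
vs CB: Omar plays h → Pia plays C at [h] → Omar plays Out at [h-C] → (6, 1)
vs CA: Omar plays h → Pia plays C at [h] → Omar plays Out at [h-C] → (6, 1)
vs CD: Omar plays h → Pia plays C at [h] → Omar plays Out at [h-C] → (6, 1)

(8,6) (8,5) (3,6) (6,1) (6,1) (6,1)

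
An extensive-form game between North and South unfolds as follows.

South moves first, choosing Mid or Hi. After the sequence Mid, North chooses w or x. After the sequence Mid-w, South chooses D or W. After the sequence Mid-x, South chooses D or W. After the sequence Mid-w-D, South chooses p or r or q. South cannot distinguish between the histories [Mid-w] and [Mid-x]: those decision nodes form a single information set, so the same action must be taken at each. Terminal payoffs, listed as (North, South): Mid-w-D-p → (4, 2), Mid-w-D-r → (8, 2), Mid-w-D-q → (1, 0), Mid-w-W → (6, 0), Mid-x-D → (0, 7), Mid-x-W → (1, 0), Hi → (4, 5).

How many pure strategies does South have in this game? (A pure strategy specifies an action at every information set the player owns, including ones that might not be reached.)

12

South owns the root with actions {Mid, Hi} — two choices.
South owns the information set {Mid-w, Mid-x} with actions {D, W} — two choices.
South owns the node after Mid-w-D with actions {p, r, q} — three choices.
A pure strategy fixes one action at each information set independently, so the count is the product 2 × 2 × 3 = 12.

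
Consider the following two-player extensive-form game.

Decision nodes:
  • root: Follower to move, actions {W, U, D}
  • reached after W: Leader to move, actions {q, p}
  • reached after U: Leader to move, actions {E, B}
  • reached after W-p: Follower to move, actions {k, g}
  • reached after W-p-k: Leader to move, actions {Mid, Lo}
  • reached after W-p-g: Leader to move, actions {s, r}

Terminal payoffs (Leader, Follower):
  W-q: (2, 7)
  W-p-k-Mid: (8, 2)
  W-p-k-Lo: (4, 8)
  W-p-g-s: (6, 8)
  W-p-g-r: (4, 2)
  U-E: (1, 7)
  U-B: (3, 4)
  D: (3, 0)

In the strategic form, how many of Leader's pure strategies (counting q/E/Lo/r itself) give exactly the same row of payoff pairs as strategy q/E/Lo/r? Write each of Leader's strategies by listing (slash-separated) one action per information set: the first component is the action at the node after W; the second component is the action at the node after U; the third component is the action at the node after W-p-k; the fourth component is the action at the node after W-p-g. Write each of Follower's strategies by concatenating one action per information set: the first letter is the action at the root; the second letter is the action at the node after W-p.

Row for q/E/Lo/r (columns Wk, Wg, Uk, Ug, Dk, Dg): (2,7) (2,7) (1,7) (1,7) (3,0) (3,0).
Under q/E/Lo/r, Leader's choice at the node after W-p-k and at the node after W-p-g can never be reached regardless of what Follower does, so varying those choices leaves every outcome unchanged.
Holding the reachable choices fixed and varying the unreachable ones freely already gives 2 × 2 = 4 equivalent strategies.
No other strategy reproduces this row, so those 4 are the full class: q/E/Mid/s, q/E/Mid/r, q/E/Lo/s, q/E/Lo/r.

4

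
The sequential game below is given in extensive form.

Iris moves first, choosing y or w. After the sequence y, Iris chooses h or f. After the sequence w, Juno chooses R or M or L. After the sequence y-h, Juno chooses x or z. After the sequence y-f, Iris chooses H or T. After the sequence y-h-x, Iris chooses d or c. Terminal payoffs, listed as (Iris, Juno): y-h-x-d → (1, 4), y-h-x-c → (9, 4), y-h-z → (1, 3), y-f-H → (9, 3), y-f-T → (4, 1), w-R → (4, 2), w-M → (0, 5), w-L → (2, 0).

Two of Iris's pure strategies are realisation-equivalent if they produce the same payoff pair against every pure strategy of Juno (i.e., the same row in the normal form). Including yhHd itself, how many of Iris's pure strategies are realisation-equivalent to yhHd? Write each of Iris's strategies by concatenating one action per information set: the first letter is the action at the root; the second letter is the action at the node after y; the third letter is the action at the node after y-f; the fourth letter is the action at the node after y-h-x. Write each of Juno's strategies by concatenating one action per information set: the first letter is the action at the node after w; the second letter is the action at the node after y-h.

2

Row for yhHd (columns Rx, Rz, Mx, Mz, Lx, Lz): (1,4) (1,3) (1,4) (1,3) (1,4) (1,3).
Under yhHd, Iris's choice at the node after y-f can never be reached regardless of what Juno does, so varying those choices leaves every outcome unchanged.
Holding the reachable choices fixed and varying the unreachable one freely already gives 2 equivalent strategies.
No other strategy reproduces this row, so those 2 are the full class: yhHd, yhTd.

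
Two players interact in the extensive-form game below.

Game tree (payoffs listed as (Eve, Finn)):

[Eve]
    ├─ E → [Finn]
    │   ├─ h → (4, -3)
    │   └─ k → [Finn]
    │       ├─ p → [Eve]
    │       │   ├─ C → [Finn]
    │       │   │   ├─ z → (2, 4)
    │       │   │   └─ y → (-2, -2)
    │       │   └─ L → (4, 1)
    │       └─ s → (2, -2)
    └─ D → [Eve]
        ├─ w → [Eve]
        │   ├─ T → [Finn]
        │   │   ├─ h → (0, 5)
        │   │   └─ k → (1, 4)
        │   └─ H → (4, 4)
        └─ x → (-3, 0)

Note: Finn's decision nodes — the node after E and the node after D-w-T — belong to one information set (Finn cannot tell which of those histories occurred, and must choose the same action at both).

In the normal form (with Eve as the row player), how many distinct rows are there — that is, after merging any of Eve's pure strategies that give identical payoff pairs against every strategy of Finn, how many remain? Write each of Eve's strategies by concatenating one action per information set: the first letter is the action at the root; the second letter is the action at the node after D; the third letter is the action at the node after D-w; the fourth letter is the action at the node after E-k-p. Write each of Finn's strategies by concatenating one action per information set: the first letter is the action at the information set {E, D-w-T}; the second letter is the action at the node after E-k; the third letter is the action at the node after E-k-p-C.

5

Eve has 16 pure strategies: EwTC, EwTL, EwHC, EwHL, ExTC, ExTL, ExHC, ExHL, DwTC, DwTL, DwHC, DwHL, DxTC, DxTL, DxHC, DxHL. Columns: hpz, hpy, hsz, hsy, kpz, kpy, ksz, ksy.
{EwTC, EwHC, ExTC, ExHC} → row (4,-3) (4,-3) (4,-3) (4,-3) (2,4) (-2,-2) (2,-2) (2,-2)
{EwTL, EwHL, ExTL, ExHL} → row (4,-3) (4,-3) (4,-3) (4,-3) (4,1) (4,1) (2,-2) (2,-2)
{DwTC, DwTL} → row (0,5) (0,5) (0,5) (0,5) (1,4) (1,4) (1,4) (1,4)
{DwHC, DwHL} → row (4,4) (4,4) (4,4) (4,4) (4,4) (4,4) (4,4) (4,4)
{DxTC, DxTL, DxHC, DxHL} → row (-3,0) (-3,0) (-3,0) (-3,0) (-3,0) (-3,0) (-3,0) (-3,0)
That's 5 distinct rows out of 16 strategies.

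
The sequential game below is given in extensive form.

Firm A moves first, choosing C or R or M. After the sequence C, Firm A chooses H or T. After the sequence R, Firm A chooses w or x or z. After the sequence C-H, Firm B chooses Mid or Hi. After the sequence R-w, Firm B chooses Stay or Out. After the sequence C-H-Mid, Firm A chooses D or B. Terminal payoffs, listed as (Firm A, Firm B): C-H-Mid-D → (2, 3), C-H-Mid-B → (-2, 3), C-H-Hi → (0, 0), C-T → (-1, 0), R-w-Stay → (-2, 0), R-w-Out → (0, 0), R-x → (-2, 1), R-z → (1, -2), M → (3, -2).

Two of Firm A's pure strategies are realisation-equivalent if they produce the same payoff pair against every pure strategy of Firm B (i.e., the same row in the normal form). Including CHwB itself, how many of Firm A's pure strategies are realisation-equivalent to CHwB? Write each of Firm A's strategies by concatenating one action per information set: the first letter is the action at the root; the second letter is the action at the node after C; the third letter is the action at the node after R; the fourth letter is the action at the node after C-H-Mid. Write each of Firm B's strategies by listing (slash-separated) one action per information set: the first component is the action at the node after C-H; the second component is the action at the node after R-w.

Row for CHwB (columns Mid/Stay, Mid/Out, Hi/Stay, Hi/Out): (-2,3) (-2,3) (0,0) (0,0).
Under CHwB, Firm A's choice at the node after R can never be reached regardless of what Firm B does, so varying those choices leaves every outcome unchanged.
Holding the reachable choices fixed and varying the unreachable one freely already gives 3 equivalent strategies.
No other strategy reproduces this row, so those 3 are the full class: CHwB, CHxB, CHzB.

3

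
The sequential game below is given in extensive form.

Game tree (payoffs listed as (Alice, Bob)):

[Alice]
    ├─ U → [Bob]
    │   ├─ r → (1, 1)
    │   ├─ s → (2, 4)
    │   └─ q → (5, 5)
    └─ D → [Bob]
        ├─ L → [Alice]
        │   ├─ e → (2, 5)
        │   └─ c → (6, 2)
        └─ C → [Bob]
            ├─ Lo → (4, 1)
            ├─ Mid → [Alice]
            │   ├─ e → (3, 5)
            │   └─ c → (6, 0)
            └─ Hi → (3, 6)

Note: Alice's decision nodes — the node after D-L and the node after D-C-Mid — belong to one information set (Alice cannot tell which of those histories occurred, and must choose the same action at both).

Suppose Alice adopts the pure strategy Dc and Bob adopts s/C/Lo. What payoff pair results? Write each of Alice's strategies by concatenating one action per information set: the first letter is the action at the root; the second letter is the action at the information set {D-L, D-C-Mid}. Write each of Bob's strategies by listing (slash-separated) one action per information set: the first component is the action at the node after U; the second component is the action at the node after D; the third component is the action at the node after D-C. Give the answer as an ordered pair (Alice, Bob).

(4, 1)

Trace the play path from the root:
  Alice plays D
  Bob plays C at [D]
  Bob plays Lo at [D-C]
→ terminal payoff (4, 1).
(Alice's choice at the information set {D-L, D-C-Mid} is never reached on this path, so it doesn't affect the outcome.)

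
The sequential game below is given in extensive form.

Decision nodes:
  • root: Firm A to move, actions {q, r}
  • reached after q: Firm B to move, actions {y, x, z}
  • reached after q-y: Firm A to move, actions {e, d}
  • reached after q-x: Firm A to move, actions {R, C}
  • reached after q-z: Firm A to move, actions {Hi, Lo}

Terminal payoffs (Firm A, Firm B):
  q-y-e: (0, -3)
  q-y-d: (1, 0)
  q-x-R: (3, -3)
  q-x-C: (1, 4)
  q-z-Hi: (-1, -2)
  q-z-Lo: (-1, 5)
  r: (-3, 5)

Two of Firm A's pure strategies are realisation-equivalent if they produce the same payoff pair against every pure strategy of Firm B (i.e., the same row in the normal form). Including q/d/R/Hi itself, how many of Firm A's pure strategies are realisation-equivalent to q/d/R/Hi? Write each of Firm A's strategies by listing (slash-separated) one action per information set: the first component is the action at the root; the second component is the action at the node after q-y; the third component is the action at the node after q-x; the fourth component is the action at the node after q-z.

1

Row for q/d/R/Hi (columns y, x, z): (1,0) (3,-3) (-1,-2).
Every one of Firm A's information sets is on the play path for some reply by Firm B when Firm A follows q/d/R/Hi.
Changing the action at any of them therefore changes at least one column, so only q/d/R/Hi itself gives this row.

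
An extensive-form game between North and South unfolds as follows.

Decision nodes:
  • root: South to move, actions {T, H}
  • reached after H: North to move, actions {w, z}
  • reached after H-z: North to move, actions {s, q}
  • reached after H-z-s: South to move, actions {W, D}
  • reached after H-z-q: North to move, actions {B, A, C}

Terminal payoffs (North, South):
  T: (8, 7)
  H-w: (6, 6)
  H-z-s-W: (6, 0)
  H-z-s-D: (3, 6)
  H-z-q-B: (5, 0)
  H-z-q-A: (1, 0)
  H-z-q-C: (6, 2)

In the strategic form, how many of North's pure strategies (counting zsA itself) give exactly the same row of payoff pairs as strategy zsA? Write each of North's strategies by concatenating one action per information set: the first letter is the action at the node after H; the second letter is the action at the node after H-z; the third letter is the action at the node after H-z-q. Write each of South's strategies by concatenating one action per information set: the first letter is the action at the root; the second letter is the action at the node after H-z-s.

Row for zsA (columns TW, TD, HW, HD): (8,7) (8,7) (6,0) (3,6).
Under zsA, North's choice at the node after H-z-q can never be reached regardless of what South does, so varying those choices leaves every outcome unchanged.
Holding the reachable choices fixed and varying the unreachable one freely already gives 3 equivalent strategies.
No other strategy reproduces this row, so those 3 are the full class: zsB, zsA, zsC.

3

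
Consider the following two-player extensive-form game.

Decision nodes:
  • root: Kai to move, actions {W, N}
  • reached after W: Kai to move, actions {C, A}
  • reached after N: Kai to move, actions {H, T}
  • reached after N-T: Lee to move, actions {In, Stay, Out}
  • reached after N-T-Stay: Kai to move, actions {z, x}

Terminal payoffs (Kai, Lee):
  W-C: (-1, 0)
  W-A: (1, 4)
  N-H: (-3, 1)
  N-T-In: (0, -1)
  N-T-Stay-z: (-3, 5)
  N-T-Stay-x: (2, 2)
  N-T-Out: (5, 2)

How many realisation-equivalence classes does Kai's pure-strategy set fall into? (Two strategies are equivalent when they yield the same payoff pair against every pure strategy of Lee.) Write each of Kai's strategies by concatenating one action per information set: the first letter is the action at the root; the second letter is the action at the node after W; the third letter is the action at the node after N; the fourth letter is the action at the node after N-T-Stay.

Kai has 16 pure strategies: WCHz, WCHx, WCTz, WCTx, WAHz, WAHx, WATz, WATx, NCHz, NCHx, NCTz, NCTx, NAHz, NAHx, NATz, NATx. Columns: In, Stay, Out.
{WCHz, WCHx, WCTz, WCTx} → row (-1,0) (-1,0) (-1,0)
{WAHz, WAHx, WATz, WATx} → row (1,4) (1,4) (1,4)
{NCHz, NCHx, NAHz, NAHx} → row (-3,1) (-3,1) (-3,1)
{NCTz, NATz} → row (0,-1) (-3,5) (5,2)
{NCTx, NATx} → row (0,-1) (2,2) (5,2)
That's 5 distinct rows out of 16 strategies.

5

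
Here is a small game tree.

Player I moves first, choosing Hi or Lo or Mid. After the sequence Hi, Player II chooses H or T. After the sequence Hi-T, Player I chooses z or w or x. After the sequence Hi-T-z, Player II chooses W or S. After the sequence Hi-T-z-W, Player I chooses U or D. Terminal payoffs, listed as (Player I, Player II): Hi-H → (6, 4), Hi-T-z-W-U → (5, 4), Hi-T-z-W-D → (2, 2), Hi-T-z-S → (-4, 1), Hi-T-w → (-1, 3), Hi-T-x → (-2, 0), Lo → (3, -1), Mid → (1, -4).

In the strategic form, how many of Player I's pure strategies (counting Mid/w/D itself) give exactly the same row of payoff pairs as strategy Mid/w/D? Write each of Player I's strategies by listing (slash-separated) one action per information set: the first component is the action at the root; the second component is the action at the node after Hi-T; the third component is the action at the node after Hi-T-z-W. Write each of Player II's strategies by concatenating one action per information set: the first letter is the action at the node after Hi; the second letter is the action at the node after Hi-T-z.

Row for Mid/w/D (columns HW, HS, TW, TS): (1,-4) (1,-4) (1,-4) (1,-4).
Under Mid/w/D, Player I's choice at the node after Hi-T and at the node after Hi-T-z-W can never be reached regardless of what Player II does, so varying those choices leaves every outcome unchanged.
Holding the reachable choices fixed and varying the unreachable ones freely already gives 3 × 2 = 6 equivalent strategies.
No other strategy reproduces this row, so those 6 are the full class: Mid/z/U, Mid/z/D, Mid/w/U, Mid/w/D, Mid/x/U, Mid/x/D.

6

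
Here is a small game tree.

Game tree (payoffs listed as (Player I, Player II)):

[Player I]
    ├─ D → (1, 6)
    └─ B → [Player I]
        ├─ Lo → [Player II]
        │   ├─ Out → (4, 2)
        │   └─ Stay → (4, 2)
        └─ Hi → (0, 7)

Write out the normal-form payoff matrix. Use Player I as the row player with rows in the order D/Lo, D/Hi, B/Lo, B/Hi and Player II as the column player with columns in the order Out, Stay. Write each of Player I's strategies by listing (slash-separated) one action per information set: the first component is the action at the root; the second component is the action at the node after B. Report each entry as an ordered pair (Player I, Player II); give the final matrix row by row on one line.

Row D/Lo: Out→(1,6), Stay→(1,6)
Row D/Hi: Out→(1,6), Stay→(1,6)
Row B/Lo: Out→(4,2), Stay→(4,2)
Row B/Hi: Out→(0,7), Stay→(0,7)

D/Lo: (1,6) (1,6) | D/Hi: (1,6) (1,6) | B/Lo: (4,2) (4,2) | B/Hi: (0,7) (0,7)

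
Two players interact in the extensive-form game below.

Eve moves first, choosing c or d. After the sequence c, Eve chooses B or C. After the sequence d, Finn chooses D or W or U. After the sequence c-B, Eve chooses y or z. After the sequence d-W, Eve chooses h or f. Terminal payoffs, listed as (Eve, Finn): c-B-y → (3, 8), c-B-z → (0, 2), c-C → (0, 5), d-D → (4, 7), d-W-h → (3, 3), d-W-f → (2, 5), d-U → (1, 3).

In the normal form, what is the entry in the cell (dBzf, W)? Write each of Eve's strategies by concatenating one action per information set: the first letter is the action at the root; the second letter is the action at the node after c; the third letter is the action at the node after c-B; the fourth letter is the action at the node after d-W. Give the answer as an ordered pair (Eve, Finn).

Trace the play path from the root:
  Eve plays d
  Finn plays W at [d]
  Eve plays f at [d-W]
→ terminal payoff (2, 5).
(Eve's choice at the node after c is never reached on this path, so it doesn't affect the outcome.)

(2, 5)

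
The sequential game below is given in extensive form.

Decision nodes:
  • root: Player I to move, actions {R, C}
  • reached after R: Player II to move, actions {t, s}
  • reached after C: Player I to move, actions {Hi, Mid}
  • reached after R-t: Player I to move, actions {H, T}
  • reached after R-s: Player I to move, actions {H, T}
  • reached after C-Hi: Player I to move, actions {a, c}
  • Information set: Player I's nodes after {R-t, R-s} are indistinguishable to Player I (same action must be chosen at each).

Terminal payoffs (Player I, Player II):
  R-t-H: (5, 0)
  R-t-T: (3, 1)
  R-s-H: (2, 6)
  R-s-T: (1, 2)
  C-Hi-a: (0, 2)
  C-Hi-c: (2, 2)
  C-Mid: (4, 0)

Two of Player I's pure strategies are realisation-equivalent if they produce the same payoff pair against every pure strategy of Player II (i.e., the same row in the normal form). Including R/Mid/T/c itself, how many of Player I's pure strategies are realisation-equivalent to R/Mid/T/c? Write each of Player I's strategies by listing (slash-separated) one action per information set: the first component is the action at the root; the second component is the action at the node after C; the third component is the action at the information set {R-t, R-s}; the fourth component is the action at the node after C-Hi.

4

Row for R/Mid/T/c (columns t, s): (3,1) (1,2).
Under R/Mid/T/c, Player I's choice at the node after C and at the node after C-Hi can never be reached regardless of what Player II does, so varying those choices leaves every outcome unchanged.
Holding the reachable choices fixed and varying the unreachable ones freely already gives 2 × 2 = 4 equivalent strategies.
No other strategy reproduces this row, so those 4 are the full class: R/Hi/T/a, R/Hi/T/c, R/Mid/T/a, R/Mid/T/c.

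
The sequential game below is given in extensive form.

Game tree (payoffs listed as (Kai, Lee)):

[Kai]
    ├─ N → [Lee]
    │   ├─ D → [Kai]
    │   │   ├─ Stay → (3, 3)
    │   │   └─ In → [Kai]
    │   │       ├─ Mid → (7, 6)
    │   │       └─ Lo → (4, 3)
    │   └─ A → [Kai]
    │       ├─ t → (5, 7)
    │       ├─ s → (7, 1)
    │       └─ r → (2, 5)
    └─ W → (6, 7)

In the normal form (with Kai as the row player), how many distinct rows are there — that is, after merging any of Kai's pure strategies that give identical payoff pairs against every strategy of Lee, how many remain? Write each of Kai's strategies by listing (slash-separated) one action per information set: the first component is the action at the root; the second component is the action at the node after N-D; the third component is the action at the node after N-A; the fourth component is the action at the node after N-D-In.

Kai has 24 pure strategies: N/Stay/t/Mid, N/Stay/t/Lo, N/Stay/s/Mid, N/Stay/s/Lo, N/Stay/r/Mid, N/Stay/r/Lo, N/In/t/Mid, N/In/t/Lo, N/In/s/Mid, N/In/s/Lo, N/In/r/Mid, N/In/r/Lo, W/Stay/t/Mid, W/Stay/t/Lo, W/Stay/s/Mid, W/Stay/s/Lo, W/Stay/r/Mid, W/Stay/r/Lo, W/In/t/Mid, W/In/t/Lo, W/In/s/Mid, W/In/s/Lo, W/In/r/Mid, W/In/r/Lo. Columns: D, A.
{N/Stay/t/Mid, N/Stay/t/Lo} → row (3,3) (5,7)
{N/Stay/s/Mid, N/Stay/s/Lo} → row (3,3) (7,1)
{N/Stay/r/Mid, N/Stay/r/Lo} → row (3,3) (2,5)
{N/In/t/Mid} → row (7,6) (5,7)
{N/In/t/Lo} → row (4,3) (5,7)
{N/In/s/Mid} → row (7,6) (7,1)
{N/In/s/Lo} → row (4,3) (7,1)
{N/In/r/Mid} → row (7,6) (2,5)
{N/In/r/Lo} → row (4,3) (2,5)
{W/Stay/t/Mid, W/Stay/t/Lo, W/Stay/s/Mid, W/Stay/s/Lo, W/Stay/r/Mid, W/Stay/r/Lo, W/In/t/Mid, W/In/t/Lo, W/In/s/Mid, W/In/s/Lo, W/In/r/Mid, W/In/r/Lo} → row (6,7) (6,7)
That's 10 distinct rows out of 24 strategies.

10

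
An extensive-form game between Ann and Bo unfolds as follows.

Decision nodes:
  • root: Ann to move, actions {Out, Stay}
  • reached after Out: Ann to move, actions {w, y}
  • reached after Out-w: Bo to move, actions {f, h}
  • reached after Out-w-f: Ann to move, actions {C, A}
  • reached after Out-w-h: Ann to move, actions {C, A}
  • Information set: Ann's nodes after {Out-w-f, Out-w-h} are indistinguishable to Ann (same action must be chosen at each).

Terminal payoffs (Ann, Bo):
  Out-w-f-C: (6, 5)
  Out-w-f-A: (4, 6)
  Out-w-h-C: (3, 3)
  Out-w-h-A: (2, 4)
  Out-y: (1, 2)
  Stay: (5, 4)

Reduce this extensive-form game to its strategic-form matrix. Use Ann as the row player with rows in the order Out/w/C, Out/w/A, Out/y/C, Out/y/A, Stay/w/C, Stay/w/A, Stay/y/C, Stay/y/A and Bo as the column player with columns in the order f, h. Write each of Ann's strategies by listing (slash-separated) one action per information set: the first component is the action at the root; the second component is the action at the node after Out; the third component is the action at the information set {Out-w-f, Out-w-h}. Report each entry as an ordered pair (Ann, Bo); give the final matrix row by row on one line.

Out/w/C: (6,5) (3,3) | Out/w/A: (4,6) (2,4) | Out/y/C: (1,2) (1,2) | Out/y/A: (1,2) (1,2) | Stay/w/C: (5,4) (5,4) | Stay/w/A: (5,4) (5,4) | Stay/y/C: (5,4) (5,4) | Stay/y/A: (5,4) (5,4)

Row Out/w/C: f→(6,5), h→(3,3)
Row Out/w/A: f→(4,6), h→(2,4)
Row Out/y/C: f→(1,2), h→(1,2)
Row Out/y/A: f→(1,2), h→(1,2)
Row Stay/w/C: f→(5,4), h→(5,4)
Row Stay/w/A: f→(5,4), h→(5,4)
Row Stay/y/C: f→(5,4), h→(5,4)
Row Stay/y/A: f→(5,4), h→(5,4)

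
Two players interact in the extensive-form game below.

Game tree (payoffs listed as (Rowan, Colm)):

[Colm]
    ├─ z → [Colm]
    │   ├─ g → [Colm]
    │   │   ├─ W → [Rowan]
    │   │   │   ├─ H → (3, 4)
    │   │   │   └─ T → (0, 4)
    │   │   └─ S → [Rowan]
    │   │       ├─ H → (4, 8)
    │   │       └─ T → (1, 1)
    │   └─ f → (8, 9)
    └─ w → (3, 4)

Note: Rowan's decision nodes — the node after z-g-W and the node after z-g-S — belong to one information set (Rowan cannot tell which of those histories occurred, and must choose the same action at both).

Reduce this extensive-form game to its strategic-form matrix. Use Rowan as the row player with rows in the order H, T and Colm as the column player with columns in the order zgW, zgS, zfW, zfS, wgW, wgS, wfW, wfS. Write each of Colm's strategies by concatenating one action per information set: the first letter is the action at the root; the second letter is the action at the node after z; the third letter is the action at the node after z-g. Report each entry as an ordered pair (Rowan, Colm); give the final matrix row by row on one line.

          zgW      zgS      zfW      zfS      wgW      wgS      wfW      wfS
   H    (3,4)    (4,8)    (8,9)    (8,9)    (3,4)    (3,4)    (3,4)    (3,4)
   T    (0,4)    (1,1)    (8,9)    (8,9)    (3,4)    (3,4)    (3,4)    (3,4)

H: (3,4) (4,8) (8,9) (8,9) (3,4) (3,4) (3,4) (3,4) | T: (0,4) (1,1) (8,9) (8,9) (3,4) (3,4) (3,4) (3,4)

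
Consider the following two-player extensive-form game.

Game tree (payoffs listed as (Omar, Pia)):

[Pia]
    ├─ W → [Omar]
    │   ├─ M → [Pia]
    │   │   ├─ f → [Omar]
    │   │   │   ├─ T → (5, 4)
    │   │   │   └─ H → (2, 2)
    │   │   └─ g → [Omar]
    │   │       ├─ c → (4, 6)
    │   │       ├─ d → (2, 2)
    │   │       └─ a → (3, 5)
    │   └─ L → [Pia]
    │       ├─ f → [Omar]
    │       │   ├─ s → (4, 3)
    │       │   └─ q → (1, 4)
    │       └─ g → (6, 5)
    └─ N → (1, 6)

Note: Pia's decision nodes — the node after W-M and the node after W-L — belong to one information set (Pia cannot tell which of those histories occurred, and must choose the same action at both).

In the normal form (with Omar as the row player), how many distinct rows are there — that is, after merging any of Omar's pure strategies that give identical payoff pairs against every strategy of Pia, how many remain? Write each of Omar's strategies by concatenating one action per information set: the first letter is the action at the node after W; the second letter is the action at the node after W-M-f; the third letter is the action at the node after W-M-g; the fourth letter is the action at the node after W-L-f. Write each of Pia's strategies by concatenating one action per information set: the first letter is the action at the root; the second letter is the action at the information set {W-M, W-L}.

8

Omar has 24 pure strategies: MTcs, MTcq, MTds, MTdq, MTas, MTaq, MHcs, MHcq, MHds, MHdq, MHas, MHaq, LTcs, LTcq, LTds, LTdq, LTas, LTaq, LHcs, LHcq, LHds, LHdq, LHas, LHaq. Columns: Wf, Wg, Nf, Ng.
{MTcs, MTcq} → row (5,4) (4,6) (1,6) (1,6)
{MTds, MTdq} → row (5,4) (2,2) (1,6) (1,6)
{MTas, MTaq} → row (5,4) (3,5) (1,6) (1,6)
{MHcs, MHcq} → row (2,2) (4,6) (1,6) (1,6)
{MHds, MHdq} → row (2,2) (2,2) (1,6) (1,6)
{MHas, MHaq} → row (2,2) (3,5) (1,6) (1,6)
{LTcs, LTds, LTas, LHcs, LHds, LHas} → row (4,3) (6,5) (1,6) (1,6)
{LTcq, LTdq, LTaq, LHcq, LHdq, LHaq} → row (1,4) (6,5) (1,6) (1,6)
That's 8 distinct rows out of 24 strategies.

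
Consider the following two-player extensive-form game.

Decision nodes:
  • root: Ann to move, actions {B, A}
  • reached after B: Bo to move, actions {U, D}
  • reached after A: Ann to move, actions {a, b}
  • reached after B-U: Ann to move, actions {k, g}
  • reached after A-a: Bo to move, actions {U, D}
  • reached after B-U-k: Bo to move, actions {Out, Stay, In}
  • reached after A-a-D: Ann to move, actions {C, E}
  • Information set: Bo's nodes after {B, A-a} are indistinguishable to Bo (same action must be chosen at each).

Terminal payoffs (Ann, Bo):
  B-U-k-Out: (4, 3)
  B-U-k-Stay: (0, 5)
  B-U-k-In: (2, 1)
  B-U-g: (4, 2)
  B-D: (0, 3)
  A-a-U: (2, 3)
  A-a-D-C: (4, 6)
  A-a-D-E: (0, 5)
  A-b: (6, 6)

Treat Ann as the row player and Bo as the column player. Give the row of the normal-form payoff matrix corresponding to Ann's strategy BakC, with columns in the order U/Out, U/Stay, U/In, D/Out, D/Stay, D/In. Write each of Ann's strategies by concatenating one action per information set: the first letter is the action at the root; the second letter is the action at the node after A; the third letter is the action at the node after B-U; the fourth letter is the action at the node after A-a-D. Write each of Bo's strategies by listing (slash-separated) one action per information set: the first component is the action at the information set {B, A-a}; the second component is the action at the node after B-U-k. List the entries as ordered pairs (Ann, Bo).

(4,3) (0,5) (2,1) (0,3) (0,3) (0,3)

vs U/Out: Ann plays B → Bo plays U at [B] → Ann plays k at [B-U] → Bo plays Out at [B-U-k] → (4, 3)
vs U/Stay: Ann plays B → Bo plays U at [B] → Ann plays k at [B-U] → Bo plays Stay at [B-U-k] → (0, 5)
vs U/In: Ann plays B → Bo plays U at [B] → Ann plays k at [B-U] → Bo plays In at [B-U-k] → (2, 1)
vs D/Out: Ann plays B → Bo plays D at [B] → (0, 3)
vs D/Stay: Ann plays B → Bo plays D at [B] → (0, 3)
vs D/In: Ann plays B → Bo plays D at [B] → (0, 3)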